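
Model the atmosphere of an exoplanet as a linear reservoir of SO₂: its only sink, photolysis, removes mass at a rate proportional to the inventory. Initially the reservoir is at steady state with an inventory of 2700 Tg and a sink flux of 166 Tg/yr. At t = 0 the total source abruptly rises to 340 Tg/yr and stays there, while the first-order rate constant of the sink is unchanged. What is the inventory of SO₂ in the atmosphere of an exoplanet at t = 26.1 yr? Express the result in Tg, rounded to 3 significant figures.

4960 Tg

The sink rate constant is k = F₀/M₀ = 166/2700 = 0.06148 yr⁻¹.
Solving dM/dt = F₁ − kM with M(0) = M₀ gives M(t) = F₁/k + (M₀ − F₁/k)·e^(−kt).
F₁/k = 340/0.06148 = 5530.1 Tg; kt = 0.06148 × 26.1 = 1.605, e^(−kt) = 0.2010.
M(26.1) = 5530.1 + (2700 − 5530.1) × 0.2010 = 5530.1 − 568.7 = 4961.4 Tg.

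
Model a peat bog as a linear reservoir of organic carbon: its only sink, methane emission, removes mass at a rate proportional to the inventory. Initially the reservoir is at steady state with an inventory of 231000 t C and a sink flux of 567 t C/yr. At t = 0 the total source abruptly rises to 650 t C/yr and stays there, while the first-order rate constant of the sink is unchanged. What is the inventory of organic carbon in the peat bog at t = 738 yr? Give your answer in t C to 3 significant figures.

τ = M₀/F₀ = 231000/567 = 407.4 yr; rate constant k = 1/τ.
New steady state M_∞ = F₁/k = F₁·τ = 650 × 407.4 = 264810 t C.
M(t) = M_∞ + (M₀ − M_∞)·e^(−t/τ); t/τ = 738/407.4 = 1.811, so e^(−t/τ) = 0.1634.
M(t) = 264810 − 33810 × 0.1634 = 259290 t C.

259000 t C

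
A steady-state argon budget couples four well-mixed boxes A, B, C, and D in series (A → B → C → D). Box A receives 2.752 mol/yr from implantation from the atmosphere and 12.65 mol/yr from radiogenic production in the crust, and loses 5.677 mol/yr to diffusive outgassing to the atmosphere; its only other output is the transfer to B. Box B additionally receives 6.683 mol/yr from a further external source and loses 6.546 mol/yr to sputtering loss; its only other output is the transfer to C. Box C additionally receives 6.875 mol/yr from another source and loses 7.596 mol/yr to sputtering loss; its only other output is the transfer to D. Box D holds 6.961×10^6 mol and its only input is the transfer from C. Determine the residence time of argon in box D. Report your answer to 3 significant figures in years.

762000 yr

Box A: F(A→B) = (2.752 + 12.65) − 5.677 = 9.7250 mol/yr.
Box B: F(B→C) = (9.7250 + 6.683) − 6.546 = 9.8620 mol/yr.
Box C: F(C→D) = (9.8620 + 6.875) − 7.596 = 9.1410 mol/yr.
Box D throughput = its input = 9.1410 mol/yr; τ = 6.961×10^6 / 9.1410 = 761500 yr.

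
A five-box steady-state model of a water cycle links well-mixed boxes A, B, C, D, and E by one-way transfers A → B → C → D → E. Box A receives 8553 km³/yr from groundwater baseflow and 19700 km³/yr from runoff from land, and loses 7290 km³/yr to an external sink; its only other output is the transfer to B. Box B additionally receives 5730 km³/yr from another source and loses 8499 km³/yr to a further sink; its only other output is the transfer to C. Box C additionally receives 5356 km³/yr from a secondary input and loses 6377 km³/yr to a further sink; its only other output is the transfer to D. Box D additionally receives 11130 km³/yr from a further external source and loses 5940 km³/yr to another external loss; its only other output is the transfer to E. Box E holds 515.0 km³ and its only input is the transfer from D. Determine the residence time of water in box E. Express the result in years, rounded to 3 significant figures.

Box A: F(A→B) = (8553 + 19700) − 7290 = 20963 km³/yr.
Box B: F(B→C) = (20963 + 5730) − 8499 = 18194 km³/yr.
Box C: F(C→D) = (18194 + 5356) − 6377 = 17173 km³/yr.
Box D: F(D→E) = (17173 + 11130) − 5940 = 22363 km³/yr.
Box E throughput = its input = 22363 km³/yr; τ = 515.0 / 22363 = 0.02303 yr.

0.0230 yr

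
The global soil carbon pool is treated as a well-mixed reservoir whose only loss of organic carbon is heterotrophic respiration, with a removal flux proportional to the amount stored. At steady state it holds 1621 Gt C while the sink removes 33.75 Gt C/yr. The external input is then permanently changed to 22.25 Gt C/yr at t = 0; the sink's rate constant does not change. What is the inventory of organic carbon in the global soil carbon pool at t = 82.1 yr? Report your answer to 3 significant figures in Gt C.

τ = M₀/F₀ = 1621/33.75 = 48.03 yr; rate constant k = 1/τ.
New steady state M_∞ = F₁/k = F₁·τ = 22.25 × 48.03 = 1068.7 Gt C.
M(t) = M_∞ + (M₀ − M_∞)·e^(−t/τ); t/τ = 82.1/48.03 = 1.709, so e^(−t/τ) = 0.1810.
M(t) = 1068.7 + 552.3 × 0.1810 = 1168.6 Gt C.

1170 Gt C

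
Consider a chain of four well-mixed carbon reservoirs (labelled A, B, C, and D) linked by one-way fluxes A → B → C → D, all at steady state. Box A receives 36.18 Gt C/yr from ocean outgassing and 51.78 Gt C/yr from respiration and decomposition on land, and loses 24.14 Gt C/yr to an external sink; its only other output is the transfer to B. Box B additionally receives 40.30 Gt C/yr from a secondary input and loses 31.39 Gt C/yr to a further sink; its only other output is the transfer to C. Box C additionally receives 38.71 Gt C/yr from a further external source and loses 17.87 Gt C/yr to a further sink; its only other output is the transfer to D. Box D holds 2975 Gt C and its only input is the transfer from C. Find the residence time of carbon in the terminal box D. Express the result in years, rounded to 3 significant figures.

Box A: F(A→B) = (36.18 + 51.78) − 24.14 = 63.820 Gt C/yr.
Box B: F(B→C) = (63.820 + 40.30) − 31.39 = 72.730 Gt C/yr.
Box C: F(C→D) = (72.730 + 38.71) − 17.87 = 93.570 Gt C/yr.
Box D throughput = its input = 93.570 Gt C/yr; τ = 2975 / 93.570 = 31.79 yr.

31.8 yr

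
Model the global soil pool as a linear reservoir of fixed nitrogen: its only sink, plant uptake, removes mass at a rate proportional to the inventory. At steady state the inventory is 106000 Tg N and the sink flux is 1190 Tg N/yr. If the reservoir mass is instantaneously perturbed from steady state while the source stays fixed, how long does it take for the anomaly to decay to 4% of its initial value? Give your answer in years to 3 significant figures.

287 yr

For a linear reservoir the anomaly decays as exp(−t/τ) with τ = M/F = 106000/1190 = 89.08 yr.
exp(−t/τ) = 0.04 ⇒ t = −τ ln(0.04) = 89.08 × 3.219 = 286.7 yr.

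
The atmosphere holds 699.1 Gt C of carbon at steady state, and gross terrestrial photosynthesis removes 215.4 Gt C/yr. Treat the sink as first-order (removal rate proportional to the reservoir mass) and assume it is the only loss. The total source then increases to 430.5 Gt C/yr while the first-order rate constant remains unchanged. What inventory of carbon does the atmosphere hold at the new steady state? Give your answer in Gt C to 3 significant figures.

1400 Gt C

Rate constant k = F/M = 215.4 / 699.1 = 0.3081 yr⁻¹.
At the new steady state, source = k·M_new ⇒ M_new = 430.5 / 0.3081 = 1397 Gt C.
(Equivalently M_new = M × F_new/F_old = 699.1 × 430.5/215.4.)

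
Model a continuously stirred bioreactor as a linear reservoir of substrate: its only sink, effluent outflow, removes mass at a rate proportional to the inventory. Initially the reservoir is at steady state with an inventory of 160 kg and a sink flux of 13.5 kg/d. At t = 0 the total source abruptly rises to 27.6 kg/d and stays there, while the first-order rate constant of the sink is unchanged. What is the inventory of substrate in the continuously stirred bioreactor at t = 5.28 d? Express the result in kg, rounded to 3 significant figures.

τ = M₀/F₀ = 160/13.5 = 11.85 d; rate constant k = 1/τ.
New steady state M_∞ = F₁/k = F₁·τ = 27.6 × 11.85 = 327.11 kg.
M(t) = M_∞ + (M₀ − M_∞)·e^(−t/τ); t/τ = 5.28/11.85 = 0.4455, so e^(−t/τ) = 0.6405.
M(t) = 327.11 − 167.1 × 0.6405 = 220.08 kg.

220 kg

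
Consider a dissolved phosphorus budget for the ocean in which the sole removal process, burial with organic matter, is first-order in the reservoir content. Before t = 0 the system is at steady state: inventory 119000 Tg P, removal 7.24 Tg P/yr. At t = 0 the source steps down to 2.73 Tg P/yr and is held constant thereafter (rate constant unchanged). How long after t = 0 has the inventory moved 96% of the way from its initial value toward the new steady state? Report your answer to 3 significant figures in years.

52900 yr

τ = M₀/F₀ = 119000/7.24 = 16440 yr.
The remaining gap fraction is e^(−t/τ); 96% covered ⇒ e^(−t/τ) = 0.0400.
t = −τ ln(0.0400) = 16440 × 3.219 = 52910 yr.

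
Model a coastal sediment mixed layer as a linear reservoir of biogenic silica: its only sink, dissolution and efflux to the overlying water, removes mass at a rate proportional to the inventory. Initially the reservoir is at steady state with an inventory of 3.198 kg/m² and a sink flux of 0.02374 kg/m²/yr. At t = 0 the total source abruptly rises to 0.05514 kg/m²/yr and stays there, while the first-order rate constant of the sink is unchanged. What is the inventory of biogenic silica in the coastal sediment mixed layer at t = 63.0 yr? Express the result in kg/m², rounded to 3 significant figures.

4.78 kg/m²

Residence time τ = M₀/F₀ = 134.7 yr. The eventual steady state is M_∞ = M₀·(F₁/F₀) = 3.198 × 0.05514/0.02374 = 7.4279 kg/m².
The anomaly ΔM(t) = M(t) − M_∞ decays as ΔM₀·e^(−t/τ) with ΔM₀ = 3.198 − 7.4279 = −4.230 kg/m².
At t = 63.0 yr, e^(−t/τ) = e^(−0.4677) = 0.6265, so ΔM = −2.650 kg/m² and M = 7.4279 − 2.650 = 4.7780 kg/m².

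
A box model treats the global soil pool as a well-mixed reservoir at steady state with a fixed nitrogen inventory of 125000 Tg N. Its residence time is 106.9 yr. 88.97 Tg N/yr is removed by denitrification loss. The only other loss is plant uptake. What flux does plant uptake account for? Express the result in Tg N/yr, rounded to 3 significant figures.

1080 Tg N/yr

Total removal F = M/τ = 125000 / 106.9 = 1169 Tg N/yr.
Plant uptake = F − (88.97) = 1169 − 88.97 = 1080 Tg N/yr.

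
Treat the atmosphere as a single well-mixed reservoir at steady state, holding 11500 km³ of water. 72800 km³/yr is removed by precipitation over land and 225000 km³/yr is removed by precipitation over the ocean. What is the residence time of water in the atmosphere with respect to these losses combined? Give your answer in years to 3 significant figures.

0.0386 yr

Total removal = 72800 + 225000 = 297800 km³/yr.
τ = M / ΣF_out = 11500 / 297800 = 0.03862 yr.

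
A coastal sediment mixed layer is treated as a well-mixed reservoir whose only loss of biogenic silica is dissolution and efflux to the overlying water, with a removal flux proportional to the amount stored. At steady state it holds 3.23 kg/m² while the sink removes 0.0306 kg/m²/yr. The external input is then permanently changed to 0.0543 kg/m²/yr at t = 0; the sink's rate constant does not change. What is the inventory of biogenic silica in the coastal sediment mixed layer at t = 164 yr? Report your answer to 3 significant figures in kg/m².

5.20 kg/m²

The sink rate constant is k = F₀/M₀ = 0.0306/3.23 = 0.009474 yr⁻¹.
Solving dM/dt = F₁ − kM with M(0) = M₀ gives M(t) = F₁/k + (M₀ − F₁/k)·e^(−kt).
F₁/k = 0.0543/0.009474 = 5.7317 kg/m²; kt = 0.009474 × 164 = 1.554, e^(−kt) = 0.2115.
M(164) = 5.7317 + (3.23 − 5.7317) × 0.2115 = 5.7317 − 0.5290 = 5.2026 kg/m².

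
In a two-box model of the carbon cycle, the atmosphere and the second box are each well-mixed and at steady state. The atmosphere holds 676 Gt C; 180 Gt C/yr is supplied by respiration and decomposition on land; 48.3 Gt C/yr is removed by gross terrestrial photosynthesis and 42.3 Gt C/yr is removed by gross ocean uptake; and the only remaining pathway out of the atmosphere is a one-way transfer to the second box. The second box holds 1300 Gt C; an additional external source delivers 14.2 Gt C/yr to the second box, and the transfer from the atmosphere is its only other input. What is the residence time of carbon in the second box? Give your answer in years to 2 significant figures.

13 yr

Balance the atmosphere: ΣF_in = 180.00 Gt C/yr.
Transfer to the second box = ΣF_in − (48.3 + 42.3) = 89.400 Gt C/yr.
Total input to the second box = 89.400 + 14.2 = 103.60 Gt C/yr; at steady state this equals its total output.
τ = M / F = 1300 / 103.60 = 12.55 yr.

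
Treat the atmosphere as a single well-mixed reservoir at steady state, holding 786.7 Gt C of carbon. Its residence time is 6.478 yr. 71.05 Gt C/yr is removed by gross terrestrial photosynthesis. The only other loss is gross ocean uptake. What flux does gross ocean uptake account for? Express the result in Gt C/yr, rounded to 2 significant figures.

Total removal F = M/τ = 786.7 / 6.478 = 121.4 Gt C/yr.
Gross ocean uptake = F − (71.05) = 121.4 − 71.05 = 50.39 Gt C/yr.

50 Gt C/yr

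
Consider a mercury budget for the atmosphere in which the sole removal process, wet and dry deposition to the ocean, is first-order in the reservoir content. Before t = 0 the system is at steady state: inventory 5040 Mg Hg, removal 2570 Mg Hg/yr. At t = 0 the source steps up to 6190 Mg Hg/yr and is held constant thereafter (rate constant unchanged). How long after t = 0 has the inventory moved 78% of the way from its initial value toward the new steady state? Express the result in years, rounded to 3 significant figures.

τ = M₀/F₀ = 5040/2570 = 1.961 yr.
The remaining gap fraction is e^(−t/τ); 78% covered ⇒ e^(−t/τ) = 0.220.
t = −τ ln(0.220) = 1.961 × 1.514 = 2.969 yr.

2.97 yr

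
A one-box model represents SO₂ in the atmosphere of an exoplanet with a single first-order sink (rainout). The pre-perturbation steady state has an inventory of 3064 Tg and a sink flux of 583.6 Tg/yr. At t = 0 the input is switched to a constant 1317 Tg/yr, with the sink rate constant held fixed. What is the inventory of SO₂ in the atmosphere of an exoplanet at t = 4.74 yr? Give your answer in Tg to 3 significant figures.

Residence time τ = M₀/F₀ = 5.250 yr. The eventual steady state is M_∞ = M₀·(F₁/F₀) = 3064 × 1317/583.6 = 6914.5 Tg.
The anomaly ΔM(t) = M(t) − M_∞ decays as ΔM₀·e^(−t/τ) with ΔM₀ = 3064 − 6914.5 = −3850 Tg.
At t = 4.74 yr, e^(−t/τ) = e^(−0.9028) = 0.4054, so ΔM = −1561 Tg and M = 6914.5 − 1561 = 5353.4 Tg.

5350 Tg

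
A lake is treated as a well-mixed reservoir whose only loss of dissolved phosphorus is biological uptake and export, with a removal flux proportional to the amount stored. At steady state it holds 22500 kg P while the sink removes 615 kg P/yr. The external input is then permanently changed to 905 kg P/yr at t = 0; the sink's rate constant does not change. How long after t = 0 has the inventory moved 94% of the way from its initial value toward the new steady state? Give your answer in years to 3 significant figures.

τ = M₀/F₀ = 22500/615 = 36.59 yr.
The remaining gap fraction is e^(−t/τ); 94% covered ⇒ e^(−t/τ) = 0.0600.
t = −τ ln(0.0600) = 36.59 × 2.813 = 102.9 yr.

103 yr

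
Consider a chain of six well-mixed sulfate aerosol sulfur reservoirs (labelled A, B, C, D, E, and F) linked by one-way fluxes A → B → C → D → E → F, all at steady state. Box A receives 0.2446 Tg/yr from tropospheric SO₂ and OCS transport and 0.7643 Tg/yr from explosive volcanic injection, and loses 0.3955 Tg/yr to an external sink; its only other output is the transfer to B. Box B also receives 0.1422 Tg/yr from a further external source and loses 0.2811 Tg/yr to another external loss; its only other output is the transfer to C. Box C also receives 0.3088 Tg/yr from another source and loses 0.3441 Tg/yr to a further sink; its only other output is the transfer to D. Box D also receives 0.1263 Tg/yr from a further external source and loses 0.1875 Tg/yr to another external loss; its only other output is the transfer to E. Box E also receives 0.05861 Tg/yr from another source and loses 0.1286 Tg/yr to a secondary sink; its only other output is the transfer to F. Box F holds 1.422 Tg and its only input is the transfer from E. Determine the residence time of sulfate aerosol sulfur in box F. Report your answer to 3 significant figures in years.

4.62 yr

Box A: F(A→B) = (0.2446 + 0.7643) − 0.3955 = 0.61340 Tg/yr.
Box B: F(B→C) = (0.61340 + 0.1422) − 0.2811 = 0.47450 Tg/yr.
Box C: F(C→D) = (0.47450 + 0.3088) − 0.3441 = 0.43920 Tg/yr.
Box D: F(D→E) = (0.43920 + 0.1263) − 0.1875 = 0.37800 Tg/yr.
Box E: F(E→F) = (0.37800 + 0.05861) − 0.1286 = 0.30801 Tg/yr.
Box F throughput = its input = 0.30801 Tg/yr; τ = 1.422 / 0.30801 = 4.617 yr.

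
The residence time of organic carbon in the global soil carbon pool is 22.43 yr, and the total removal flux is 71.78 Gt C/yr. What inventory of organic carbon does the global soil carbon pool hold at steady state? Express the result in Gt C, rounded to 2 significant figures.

1600 Gt C

τ = M/F ⇒ M = τ × F = 22.43 × 71.78 = 1610 Gt C.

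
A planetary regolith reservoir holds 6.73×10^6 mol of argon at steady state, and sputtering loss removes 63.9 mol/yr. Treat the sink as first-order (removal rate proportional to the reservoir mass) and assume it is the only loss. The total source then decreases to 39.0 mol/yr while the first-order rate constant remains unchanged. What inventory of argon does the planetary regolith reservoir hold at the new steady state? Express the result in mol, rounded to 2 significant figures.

4.1×10^6 mol

Rate constant k = F/M = 63.9 / 6.73×10^6 = 9.495×10^-6 yr⁻¹.
At the new steady state, source = k·M_new ⇒ M_new = 39.0 / 9.495×10^-6 = 4.108×10^6 mol.
(Equivalently M_new = M × F_new/F_old = 6.73×10^6 × 39.0/63.9.)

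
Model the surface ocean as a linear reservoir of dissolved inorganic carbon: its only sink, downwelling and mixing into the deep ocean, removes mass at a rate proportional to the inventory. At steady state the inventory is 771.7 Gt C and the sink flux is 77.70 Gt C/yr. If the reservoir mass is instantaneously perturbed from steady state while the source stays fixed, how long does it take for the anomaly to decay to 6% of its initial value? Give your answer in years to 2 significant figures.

For a linear reservoir the anomaly decays as exp(−t/τ) with τ = M/F = 771.7/77.70 = 9.932 yr.
exp(−t/τ) = 0.06 ⇒ t = −τ ln(0.06) = 9.932 × 2.813 = 27.94 yr.

28 yr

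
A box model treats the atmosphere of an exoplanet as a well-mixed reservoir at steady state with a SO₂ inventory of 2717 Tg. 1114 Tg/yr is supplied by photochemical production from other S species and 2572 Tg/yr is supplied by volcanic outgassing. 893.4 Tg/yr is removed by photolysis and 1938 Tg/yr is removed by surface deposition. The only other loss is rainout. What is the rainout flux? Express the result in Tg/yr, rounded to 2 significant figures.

850 Tg/yr

At steady state ΣF_in = ΣF_out.
ΣF_in = 1114 + 2572 = 3686.0 Tg/yr.
Rainout flux = ΣF_in − (893.4 + 1938) = 3686.0 − 2831 = 854.6 Tg/yr.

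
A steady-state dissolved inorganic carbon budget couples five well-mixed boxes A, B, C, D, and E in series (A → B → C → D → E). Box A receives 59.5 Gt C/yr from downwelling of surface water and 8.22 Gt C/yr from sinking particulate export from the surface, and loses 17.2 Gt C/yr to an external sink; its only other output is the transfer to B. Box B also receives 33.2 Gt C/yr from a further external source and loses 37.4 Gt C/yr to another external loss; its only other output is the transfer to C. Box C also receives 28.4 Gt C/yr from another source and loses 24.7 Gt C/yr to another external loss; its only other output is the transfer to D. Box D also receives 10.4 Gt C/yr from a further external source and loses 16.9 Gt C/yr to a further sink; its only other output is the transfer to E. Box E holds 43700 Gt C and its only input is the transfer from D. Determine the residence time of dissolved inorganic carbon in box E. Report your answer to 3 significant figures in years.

1000 yr

Box A: F(A→B) = (59.5 + 8.22) − 17.2 = 50.520 Gt C/yr.
Box B: F(B→C) = (50.520 + 33.2) − 37.4 = 46.320 Gt C/yr.
Box C: F(C→D) = (46.320 + 28.4) − 24.7 = 50.020 Gt C/yr.
Box D: F(D→E) = (50.020 + 10.4) − 16.9 = 43.520 Gt C/yr.
Box E throughput = its input = 43.520 Gt C/yr; τ = 43700 / 43.520 = 1004 yr.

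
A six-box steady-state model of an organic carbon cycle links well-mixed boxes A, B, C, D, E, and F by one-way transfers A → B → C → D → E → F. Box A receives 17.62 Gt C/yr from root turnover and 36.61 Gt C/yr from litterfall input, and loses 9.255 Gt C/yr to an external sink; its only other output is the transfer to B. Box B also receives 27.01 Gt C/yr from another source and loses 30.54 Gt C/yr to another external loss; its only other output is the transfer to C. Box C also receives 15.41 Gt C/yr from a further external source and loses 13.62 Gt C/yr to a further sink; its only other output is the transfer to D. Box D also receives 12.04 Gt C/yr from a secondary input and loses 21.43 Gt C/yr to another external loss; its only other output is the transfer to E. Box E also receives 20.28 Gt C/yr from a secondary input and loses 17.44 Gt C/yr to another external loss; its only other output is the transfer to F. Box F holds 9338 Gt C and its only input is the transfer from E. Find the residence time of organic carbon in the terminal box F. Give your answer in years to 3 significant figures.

Box A: F(A→B) = (17.62 + 36.61) − 9.255 = 44.975 Gt C/yr.
Box B: F(B→C) = (44.975 + 27.01) − 30.54 = 41.445 Gt C/yr.
Box C: F(C→D) = (41.445 + 15.41) − 13.62 = 43.235 Gt C/yr.
Box D: F(D→E) = (43.235 + 12.04) − 21.43 = 33.845 Gt C/yr.
Box E: F(E→F) = (33.845 + 20.28) − 17.44 = 36.685 Gt C/yr.
Box F throughput = its input = 36.685 Gt C/yr; τ = 9338 / 36.685 = 254.5 yr.

255 yr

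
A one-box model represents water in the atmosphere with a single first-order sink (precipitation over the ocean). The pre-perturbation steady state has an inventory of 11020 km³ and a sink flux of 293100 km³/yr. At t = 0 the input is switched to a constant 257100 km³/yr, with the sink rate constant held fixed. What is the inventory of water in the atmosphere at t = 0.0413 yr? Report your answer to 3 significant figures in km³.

10100 km³

τ = M₀/F₀ = 11020/293100 = 0.03760 yr; rate constant k = 1/τ.
New steady state M_∞ = F₁/k = F₁·τ = 257100 × 0.03760 = 9666.5 km³.
M(t) = M_∞ + (M₀ − M_∞)·e^(−t/τ); t/τ = 0.0413/0.03760 = 1.098, so e^(−t/τ) = 0.3334.
M(t) = 9666.5 + 1354 × 0.3334 = 10118 km³.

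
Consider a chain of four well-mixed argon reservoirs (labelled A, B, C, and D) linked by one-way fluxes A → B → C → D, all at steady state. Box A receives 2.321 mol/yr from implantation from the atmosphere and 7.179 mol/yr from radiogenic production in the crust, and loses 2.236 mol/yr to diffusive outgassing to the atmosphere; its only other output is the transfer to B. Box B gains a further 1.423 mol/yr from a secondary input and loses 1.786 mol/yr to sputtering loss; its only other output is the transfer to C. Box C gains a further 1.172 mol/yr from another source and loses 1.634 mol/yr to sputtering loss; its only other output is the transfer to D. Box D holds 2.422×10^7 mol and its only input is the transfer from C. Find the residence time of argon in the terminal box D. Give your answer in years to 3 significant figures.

3.76×10^6 yr

Box A: F(A→B) = (2.321 + 7.179) − 2.236 = 7.2640 mol/yr.
Box B: F(B→C) = (7.2640 + 1.423) − 1.786 = 6.9010 mol/yr.
Box C: F(C→D) = (6.9010 + 1.172) − 1.634 = 6.4390 mol/yr.
Box D throughput = its input = 6.4390 mol/yr; τ = 2.422×10^7 / 6.4390 = 3.761×10^6 yr.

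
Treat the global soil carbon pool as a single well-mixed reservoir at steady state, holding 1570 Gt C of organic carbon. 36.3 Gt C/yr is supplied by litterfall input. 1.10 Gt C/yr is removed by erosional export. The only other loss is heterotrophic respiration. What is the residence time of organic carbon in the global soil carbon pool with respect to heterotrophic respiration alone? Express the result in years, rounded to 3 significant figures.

44.6 yr

At steady state ΣF_in = ΣF_out.
ΣF_in = 36.300 Gt C/yr.
Heterotrophic respiration flux = ΣF_in − (1.10) = 36.300 − 1.100 = 35.20 Gt C/yr.
τ = M / F = 1570 / 35.20 = 44.60 yr.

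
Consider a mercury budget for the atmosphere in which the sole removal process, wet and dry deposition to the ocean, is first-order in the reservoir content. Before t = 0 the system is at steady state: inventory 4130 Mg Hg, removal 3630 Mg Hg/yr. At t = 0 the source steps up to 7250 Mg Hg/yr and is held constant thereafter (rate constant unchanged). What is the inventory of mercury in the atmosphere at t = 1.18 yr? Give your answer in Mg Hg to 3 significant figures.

Residence time τ = M₀/F₀ = 1.138 yr. The eventual steady state is M_∞ = M₀·(F₁/F₀) = 4130 × 7250/3630 = 8248.6 Mg Hg.
The anomaly ΔM(t) = M(t) − M_∞ decays as ΔM₀·e^(−t/τ) with ΔM₀ = 4130 − 8248.6 = −4119 Mg Hg.
At t = 1.18 yr, e^(−t/τ) = e^(−1.037) = 0.3545, so ΔM = −1460 Mg Hg and M = 8248.6 − 1460 = 6788.7 Mg Hg.

6790 Mg Hg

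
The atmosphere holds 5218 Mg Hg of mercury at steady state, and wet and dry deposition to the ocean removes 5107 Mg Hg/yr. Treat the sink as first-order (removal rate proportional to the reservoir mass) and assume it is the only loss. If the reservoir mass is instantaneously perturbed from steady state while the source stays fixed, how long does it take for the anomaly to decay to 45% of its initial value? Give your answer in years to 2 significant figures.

For a linear reservoir the anomaly decays as exp(−t/τ) with τ = M/F = 5218/5107 = 1.022 yr.
exp(−t/τ) = 0.45 ⇒ t = −τ ln(0.45) = 1.022 × 0.7985 = 0.8159 yr.

0.82 yr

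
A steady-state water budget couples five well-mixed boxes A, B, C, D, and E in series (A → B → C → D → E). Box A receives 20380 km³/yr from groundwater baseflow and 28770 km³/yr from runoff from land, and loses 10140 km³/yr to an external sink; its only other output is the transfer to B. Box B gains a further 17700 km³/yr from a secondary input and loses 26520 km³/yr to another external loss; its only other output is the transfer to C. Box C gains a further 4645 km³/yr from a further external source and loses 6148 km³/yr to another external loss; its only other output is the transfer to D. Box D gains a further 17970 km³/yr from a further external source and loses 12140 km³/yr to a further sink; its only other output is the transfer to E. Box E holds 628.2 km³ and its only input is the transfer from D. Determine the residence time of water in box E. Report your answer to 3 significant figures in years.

0.0182 yr

Box A: F(A→B) = (20380 + 28770) − 10140 = 39010 km³/yr.
Box B: F(B→C) = (39010 + 17700) − 26520 = 30190 km³/yr.
Box C: F(C→D) = (30190 + 4645) − 6148 = 28687 km³/yr.
Box D: F(D→E) = (28687 + 17970) − 12140 = 34517 km³/yr.
Box E throughput = its input = 34517 km³/yr; τ = 628.2 / 34517 = 0.01820 yr.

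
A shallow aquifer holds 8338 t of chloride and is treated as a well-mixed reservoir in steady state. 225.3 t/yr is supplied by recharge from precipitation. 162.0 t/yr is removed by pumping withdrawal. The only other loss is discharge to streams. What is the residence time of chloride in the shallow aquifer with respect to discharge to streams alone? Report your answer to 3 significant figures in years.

132 yr

At steady state ΣF_in = ΣF_out.
ΣF_in = 225.30 t/yr.
Discharge to streams flux = ΣF_in − (162.0) = 225.30 − 162.0 = 63.30 t/yr.
τ = M / F = 8338 / 63.30 = 131.7 yr.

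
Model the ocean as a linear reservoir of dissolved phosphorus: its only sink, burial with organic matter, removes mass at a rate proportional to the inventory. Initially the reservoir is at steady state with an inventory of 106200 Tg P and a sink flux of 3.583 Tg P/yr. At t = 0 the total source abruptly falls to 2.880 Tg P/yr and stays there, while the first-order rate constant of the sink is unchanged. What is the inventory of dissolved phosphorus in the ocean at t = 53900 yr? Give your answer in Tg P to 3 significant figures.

τ = M₀/F₀ = 106200/3.583 = 29640 yr; rate constant k = 1/τ.
New steady state M_∞ = F₁/k = F₁·τ = 2.880 × 29640 = 85363 Tg P.
M(t) = M_∞ + (M₀ − M_∞)·e^(−t/τ); t/τ = 53900/29640 = 1.818, so e^(−t/τ) = 0.1623.
M(t) = 85363 + 20840 × 0.1623 = 88744 Tg P.

88700 Tg P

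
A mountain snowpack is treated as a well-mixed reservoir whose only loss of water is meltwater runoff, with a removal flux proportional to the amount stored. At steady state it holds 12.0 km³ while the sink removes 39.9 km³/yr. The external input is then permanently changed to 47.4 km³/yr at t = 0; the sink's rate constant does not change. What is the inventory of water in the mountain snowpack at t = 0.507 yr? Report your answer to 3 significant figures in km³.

The sink rate constant is k = F₀/M₀ = 39.9/12.0 = 3.325 yr⁻¹.
Solving dM/dt = F₁ − kM with M(0) = M₀ gives M(t) = F₁/k + (M₀ − F₁/k)·e^(−kt).
F₁/k = 47.4/3.325 = 14.256 km³; kt = 3.325 × 0.507 = 1.686, e^(−kt) = 0.1853.
M(0.507) = 14.256 + (12.0 − 14.256) × 0.1853 = 14.256 − 0.4180 = 13.838 km³.

13.8 km³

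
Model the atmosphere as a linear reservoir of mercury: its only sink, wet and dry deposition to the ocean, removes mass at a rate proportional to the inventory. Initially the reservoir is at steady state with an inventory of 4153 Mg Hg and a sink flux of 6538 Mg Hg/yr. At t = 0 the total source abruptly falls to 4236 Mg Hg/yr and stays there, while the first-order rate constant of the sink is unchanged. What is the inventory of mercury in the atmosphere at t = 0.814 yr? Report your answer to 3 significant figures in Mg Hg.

Residence time τ = M₀/F₀ = 0.6352 yr. The eventual steady state is M_∞ = M₀·(F₁/F₀) = 4153 × 4236/6538 = 2690.7 Mg Hg.
The anomaly ΔM(t) = M(t) − M_∞ decays as ΔM₀·e^(−t/τ) with ΔM₀ = 4153 − 2690.7 = 1462 Mg Hg.
At t = 0.814 yr, e^(−t/τ) = e^(−1.281) = 0.2776, so ΔM = 406.0 Mg Hg and M = 2690.7 + 406.0 = 3096.7 Mg Hg.

3100 Mg Hg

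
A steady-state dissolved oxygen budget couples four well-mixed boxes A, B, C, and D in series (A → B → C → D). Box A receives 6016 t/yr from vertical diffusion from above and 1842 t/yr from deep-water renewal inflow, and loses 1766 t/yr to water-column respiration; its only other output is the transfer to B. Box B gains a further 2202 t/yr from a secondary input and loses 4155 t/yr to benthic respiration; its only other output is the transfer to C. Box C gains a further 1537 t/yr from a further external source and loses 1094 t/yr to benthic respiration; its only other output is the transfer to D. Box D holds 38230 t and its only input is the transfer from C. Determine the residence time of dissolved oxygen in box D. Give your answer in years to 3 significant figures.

Box A: F(A→B) = (6016 + 1842) − 1766 = 6092.0 t/yr.
Box B: F(B→C) = (6092.0 + 2202) − 4155 = 4139.0 t/yr.
Box C: F(C→D) = (4139.0 + 1537) − 1094 = 4582.0 t/yr.
Box D throughput = its input = 4582.0 t/yr; τ = 38230 / 4582.0 = 8.344 yr.

8.34 yr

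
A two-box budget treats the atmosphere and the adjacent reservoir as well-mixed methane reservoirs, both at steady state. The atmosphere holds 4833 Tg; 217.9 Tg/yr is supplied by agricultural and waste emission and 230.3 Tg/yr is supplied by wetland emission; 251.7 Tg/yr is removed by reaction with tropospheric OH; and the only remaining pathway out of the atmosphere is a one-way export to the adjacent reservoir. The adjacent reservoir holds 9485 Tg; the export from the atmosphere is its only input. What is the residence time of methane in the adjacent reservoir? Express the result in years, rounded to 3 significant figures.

Balance the atmosphere: ΣF_in = 217.9 + 230.3 = 448.20 Tg/yr.
Export to the adjacent reservoir = ΣF_in − (251.7) = 196.50 Tg/yr.
At steady state the output of the adjacent reservoir equals its input, 196.50 Tg/yr.
τ = M / F = 9485 / 196.50 = 48.27 yr.

48.3 yr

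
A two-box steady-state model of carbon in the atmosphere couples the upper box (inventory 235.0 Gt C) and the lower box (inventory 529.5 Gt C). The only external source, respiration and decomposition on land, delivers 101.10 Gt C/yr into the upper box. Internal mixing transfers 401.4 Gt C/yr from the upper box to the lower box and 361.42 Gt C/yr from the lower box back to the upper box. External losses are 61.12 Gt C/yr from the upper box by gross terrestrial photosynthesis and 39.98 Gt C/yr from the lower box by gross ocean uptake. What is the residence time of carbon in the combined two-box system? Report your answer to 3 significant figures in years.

7.56 yr

For the system as a whole, the A↔B exchange is internal and contributes nothing to the throughput; only the external sinks remove mass.
M_total = 235.0 + 529.5 = 764.50 Gt C.
ΣF_external_out = 61.12 + 39.98 = 101.10 Gt C/yr.
τ = M_total / ΣF_ext = 764.50 / 101.10 = 7.562 yr.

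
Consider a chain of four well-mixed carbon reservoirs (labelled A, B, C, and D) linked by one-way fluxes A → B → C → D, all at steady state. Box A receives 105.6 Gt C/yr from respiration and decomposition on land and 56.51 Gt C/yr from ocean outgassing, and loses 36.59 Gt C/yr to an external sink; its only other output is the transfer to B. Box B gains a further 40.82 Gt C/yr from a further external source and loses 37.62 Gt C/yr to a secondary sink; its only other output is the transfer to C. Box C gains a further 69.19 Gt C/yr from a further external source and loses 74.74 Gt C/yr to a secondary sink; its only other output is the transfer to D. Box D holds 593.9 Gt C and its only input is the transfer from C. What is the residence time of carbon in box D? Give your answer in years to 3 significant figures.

4.82 yr

Box A: F(A→B) = (105.6 + 56.51) − 36.59 = 125.52 Gt C/yr.
Box B: F(B→C) = (125.52 + 40.82) − 37.62 = 128.72 Gt C/yr.
Box C: F(C→D) = (128.72 + 69.19) − 74.74 = 123.17 Gt C/yr.
Box D throughput = its input = 123.17 Gt C/yr; τ = 593.9 / 123.17 = 4.822 yr.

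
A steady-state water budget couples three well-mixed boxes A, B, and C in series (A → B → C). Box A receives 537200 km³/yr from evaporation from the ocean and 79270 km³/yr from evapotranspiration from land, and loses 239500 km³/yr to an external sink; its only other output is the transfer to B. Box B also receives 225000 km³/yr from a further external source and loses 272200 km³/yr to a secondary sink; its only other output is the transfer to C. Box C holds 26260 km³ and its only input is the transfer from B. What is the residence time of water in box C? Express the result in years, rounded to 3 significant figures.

Box A: F(A→B) = (537200 + 79270) − 239500 = 376970 km³/yr.
Box B: F(B→C) = (376970 + 225000) − 272200 = 329770 km³/yr.
Box C throughput = its input = 329770 km³/yr; τ = 26260 / 329770 = 0.07963 yr.

0.0796 yr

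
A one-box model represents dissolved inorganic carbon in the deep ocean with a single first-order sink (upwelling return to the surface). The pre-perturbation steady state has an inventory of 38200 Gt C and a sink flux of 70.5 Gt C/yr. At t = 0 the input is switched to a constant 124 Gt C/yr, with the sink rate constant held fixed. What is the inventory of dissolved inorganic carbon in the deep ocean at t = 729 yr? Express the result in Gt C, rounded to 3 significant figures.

59600 Gt C

The sink rate constant is k = F₀/M₀ = 70.5/38200 = 0.001846 yr⁻¹.
Solving dM/dt = F₁ − kM with M(0) = M₀ gives M(t) = F₁/k + (M₀ − F₁/k)·e^(−kt).
F₁/k = 124/0.001846 = 67189 Gt C; kt = 0.001846 × 729 = 1.345, e^(−kt) = 0.2604.
M(729) = 67189 + (38200 − 67189) × 0.2604 = 67189 − 7550 = 59639 Gt C.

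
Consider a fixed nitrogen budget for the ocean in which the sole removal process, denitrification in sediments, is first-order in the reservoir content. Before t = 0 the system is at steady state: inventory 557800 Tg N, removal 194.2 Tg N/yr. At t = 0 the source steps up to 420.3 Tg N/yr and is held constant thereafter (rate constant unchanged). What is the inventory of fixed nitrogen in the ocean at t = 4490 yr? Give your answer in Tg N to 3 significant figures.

1.07×10^6 Tg N

Residence time τ = M₀/F₀ = 2872 yr. The eventual steady state is M_∞ = M₀·(F₁/F₀) = 557800 × 420.3/194.2 = 1.2072×10^6 Tg N.
The anomaly ΔM(t) = M(t) − M_∞ decays as ΔM₀·e^(−t/τ) with ΔM₀ = 557800 − 1.2072×10^6 = −649400 Tg N.
At t = 4490 yr, e^(−t/τ) = e^(−1.563) = 0.2095, so ΔM = −136000 Tg N and M = 1.2072×10^6 − 136000 = 1.0712×10^6 Tg N.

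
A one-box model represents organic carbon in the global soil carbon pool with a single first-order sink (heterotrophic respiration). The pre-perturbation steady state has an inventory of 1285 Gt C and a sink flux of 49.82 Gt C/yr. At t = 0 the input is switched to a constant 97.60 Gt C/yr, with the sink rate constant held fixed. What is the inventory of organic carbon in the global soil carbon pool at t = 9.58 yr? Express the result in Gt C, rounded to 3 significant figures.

1670 Gt C

The sink rate constant is k = F₀/M₀ = 49.82/1285 = 0.03877 yr⁻¹.
Solving dM/dt = F₁ − kM with M(0) = M₀ gives M(t) = F₁/k + (M₀ − F₁/k)·e^(−kt).
F₁/k = 97.60/0.03877 = 2517.4 Gt C; kt = 0.03877 × 9.58 = 0.3714, e^(−kt) = 0.6898.
M(9.58) = 2517.4 + (1285 − 2517.4) × 0.6898 = 2517.4 − 850.0 = 1667.3 Gt C.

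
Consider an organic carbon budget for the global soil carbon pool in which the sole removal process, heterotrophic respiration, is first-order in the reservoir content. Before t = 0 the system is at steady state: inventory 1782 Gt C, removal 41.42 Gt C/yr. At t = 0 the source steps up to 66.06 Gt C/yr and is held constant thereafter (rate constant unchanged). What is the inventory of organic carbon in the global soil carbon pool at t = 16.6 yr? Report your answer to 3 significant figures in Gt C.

τ = M₀/F₀ = 1782/41.42 = 43.02 yr; rate constant k = 1/τ.
New steady state M_∞ = F₁/k = F₁·τ = 66.06 × 43.02 = 2842.1 Gt C.
M(t) = M_∞ + (M₀ − M_∞)·e^(−t/τ); t/τ = 16.6/43.02 = 0.3858, so e^(−t/τ) = 0.6799.
M(t) = 2842.1 − 1060 × 0.6799 = 2121.4 Gt C.

2120 Gt C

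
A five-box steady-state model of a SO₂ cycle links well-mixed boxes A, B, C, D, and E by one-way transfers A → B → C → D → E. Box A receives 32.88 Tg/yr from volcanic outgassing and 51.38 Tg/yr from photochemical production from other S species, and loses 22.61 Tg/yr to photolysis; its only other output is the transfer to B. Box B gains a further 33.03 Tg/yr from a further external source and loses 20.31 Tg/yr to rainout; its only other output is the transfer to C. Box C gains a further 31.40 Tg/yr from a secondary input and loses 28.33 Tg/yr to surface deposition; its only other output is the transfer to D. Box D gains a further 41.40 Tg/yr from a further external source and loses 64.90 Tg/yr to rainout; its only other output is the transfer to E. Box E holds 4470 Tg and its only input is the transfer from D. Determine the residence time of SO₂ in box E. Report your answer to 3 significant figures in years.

Box A: F(A→B) = (32.88 + 51.38) − 22.61 = 61.650 Tg/yr.
Box B: F(B→C) = (61.650 + 33.03) − 20.31 = 74.370 Tg/yr.
Box C: F(C→D) = (74.370 + 31.40) − 28.33 = 77.440 Tg/yr.
Box D: F(D→E) = (77.440 + 41.40) − 64.90 = 53.940 Tg/yr.
Box E throughput = its input = 53.940 Tg/yr; τ = 4470 / 53.940 = 82.87 yr.

82.9 yr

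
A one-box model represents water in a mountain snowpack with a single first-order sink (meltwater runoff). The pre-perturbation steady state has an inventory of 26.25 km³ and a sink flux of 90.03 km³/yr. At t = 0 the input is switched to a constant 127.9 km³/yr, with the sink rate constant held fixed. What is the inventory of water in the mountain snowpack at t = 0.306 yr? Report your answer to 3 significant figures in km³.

The sink rate constant is k = F₀/M₀ = 90.03/26.25 = 3.430 yr⁻¹.
Solving dM/dt = F₁ − kM with M(0) = M₀ gives M(t) = F₁/k + (M₀ − F₁/k)·e^(−kt).
F₁/k = 127.9/3.430 = 37.292 km³; kt = 3.430 × 0.306 = 1.049, e^(−kt) = 0.3501.
M(0.306) = 37.292 + (26.25 − 37.292) × 0.3501 = 37.292 − 3.866 = 33.426 km³.

33.4 km³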